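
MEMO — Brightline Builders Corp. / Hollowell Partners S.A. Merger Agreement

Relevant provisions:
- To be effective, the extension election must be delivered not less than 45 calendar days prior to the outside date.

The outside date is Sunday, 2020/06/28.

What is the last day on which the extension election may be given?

2020/06/28 minus 45 days is 2020/05/14.

2020/05/14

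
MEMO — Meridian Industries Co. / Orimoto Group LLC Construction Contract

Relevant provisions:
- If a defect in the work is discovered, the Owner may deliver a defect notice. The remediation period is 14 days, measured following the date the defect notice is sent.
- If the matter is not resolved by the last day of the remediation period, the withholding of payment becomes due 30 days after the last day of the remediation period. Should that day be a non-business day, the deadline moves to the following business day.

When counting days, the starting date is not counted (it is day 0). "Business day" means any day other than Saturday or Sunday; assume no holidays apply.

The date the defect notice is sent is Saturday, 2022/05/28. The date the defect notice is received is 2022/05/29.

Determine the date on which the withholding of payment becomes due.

2022/07/11

The last day of the remediation period: 2022/05/28 + 14 days = 2022/06/11.
Adding 30 calendar days to 2022/06/11 gives 2022/07/11, which is the date on which the withholding of payment becomes due. 2022/07/11 is a Monday, so no roll-forward applies.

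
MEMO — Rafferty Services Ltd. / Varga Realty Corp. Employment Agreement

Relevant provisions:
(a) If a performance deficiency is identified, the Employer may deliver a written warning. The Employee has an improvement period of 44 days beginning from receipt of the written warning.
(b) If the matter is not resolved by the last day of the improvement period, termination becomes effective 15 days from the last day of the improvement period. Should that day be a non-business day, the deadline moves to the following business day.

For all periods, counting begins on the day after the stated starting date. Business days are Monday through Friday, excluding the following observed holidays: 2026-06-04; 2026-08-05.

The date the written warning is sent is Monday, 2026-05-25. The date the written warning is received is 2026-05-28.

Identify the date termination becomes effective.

2026-07-27

The last day of the improvement period: 2026-05-28 + 44 days = 2026-07-11.
Adding 15 calendar days to 2026-07-11 gives 2026-07-26, which is the date termination becomes effective. That falls on a Sunday, so it rolls to the next business day, Monday, 2026-07-27.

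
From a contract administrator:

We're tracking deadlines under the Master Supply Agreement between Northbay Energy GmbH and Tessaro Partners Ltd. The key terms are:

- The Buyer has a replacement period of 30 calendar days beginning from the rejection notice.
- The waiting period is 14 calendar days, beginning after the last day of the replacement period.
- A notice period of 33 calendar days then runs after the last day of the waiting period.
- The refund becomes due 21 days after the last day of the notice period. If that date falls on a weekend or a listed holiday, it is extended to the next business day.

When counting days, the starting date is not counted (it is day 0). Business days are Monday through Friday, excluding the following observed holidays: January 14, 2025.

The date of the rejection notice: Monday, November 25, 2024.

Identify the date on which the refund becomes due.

March 3, 2025

The last day of the replacement period: 30 calendar days after November 25, 2024 is December 25, 2024.
Adding 14 calendar days to December 25, 2024 gives January 8, 2025, which is the last day of the waiting period.
Adding 33 calendar days to January 8, 2025 gives February 10, 2025, which is the last day of the notice period.
Adding 21 calendar days to February 10, 2025 gives March 3, 2025, which is the date on which the refund becomes due. March 3, 2025 is a Monday and is not a listed holiday, so no roll-forward applies.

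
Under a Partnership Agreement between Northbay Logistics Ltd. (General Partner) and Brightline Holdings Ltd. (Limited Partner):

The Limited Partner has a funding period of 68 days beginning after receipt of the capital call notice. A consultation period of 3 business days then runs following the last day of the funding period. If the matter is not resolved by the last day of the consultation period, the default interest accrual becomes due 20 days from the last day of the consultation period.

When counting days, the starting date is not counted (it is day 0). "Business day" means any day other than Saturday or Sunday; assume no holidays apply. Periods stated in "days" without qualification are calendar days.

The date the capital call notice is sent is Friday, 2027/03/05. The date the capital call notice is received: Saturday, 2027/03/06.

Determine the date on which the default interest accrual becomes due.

Adding 68 calendar days to 2027/03/06 gives 2027/05/13, which is the last day of the funding period.
The last day of the consultation period: 3 business days after Thursday, 2027/05/13, skipping weekends — May 14, May 17, May 18 — lands on Tuesday, 2027/05/18.
The date on which the default interest accrual becomes due: 20 calendar days after 2027/05/18 is 2027/06/07.

2027/06/07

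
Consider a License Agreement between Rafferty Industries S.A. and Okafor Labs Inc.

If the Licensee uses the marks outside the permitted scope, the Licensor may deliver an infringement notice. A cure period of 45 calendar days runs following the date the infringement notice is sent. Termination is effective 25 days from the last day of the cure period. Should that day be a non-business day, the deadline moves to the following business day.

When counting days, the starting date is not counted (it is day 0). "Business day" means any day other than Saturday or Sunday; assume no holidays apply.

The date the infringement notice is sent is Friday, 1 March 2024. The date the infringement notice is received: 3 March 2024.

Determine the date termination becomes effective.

The last day of the cure period: 1 March 2024 + 45 days = 15 April 2024.
The date termination becomes effective: 15 April 2024 + 25 days = 10 May 2024. 10 May 2024 is a Friday, so no roll-forward applies.

10 May 2024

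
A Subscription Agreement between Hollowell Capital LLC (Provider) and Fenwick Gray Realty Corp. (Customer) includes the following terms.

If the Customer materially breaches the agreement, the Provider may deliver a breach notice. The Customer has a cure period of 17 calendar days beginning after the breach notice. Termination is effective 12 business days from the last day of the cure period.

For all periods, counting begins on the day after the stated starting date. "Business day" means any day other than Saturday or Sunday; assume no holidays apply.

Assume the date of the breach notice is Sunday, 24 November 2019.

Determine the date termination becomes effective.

Adding 17 calendar days to 24 November 2019 gives 11 December 2019, which is the last day of the cure period.
From Wednesday, 11 December 2019, 12 business days (Dec 12, Dec 13, Dec 16, Dec 17, …, Dec 25, Dec 26, Dec 27, skipping weekends) brings us to Friday, 27 December 2019, which is the date termination becomes effective.

27 December 2019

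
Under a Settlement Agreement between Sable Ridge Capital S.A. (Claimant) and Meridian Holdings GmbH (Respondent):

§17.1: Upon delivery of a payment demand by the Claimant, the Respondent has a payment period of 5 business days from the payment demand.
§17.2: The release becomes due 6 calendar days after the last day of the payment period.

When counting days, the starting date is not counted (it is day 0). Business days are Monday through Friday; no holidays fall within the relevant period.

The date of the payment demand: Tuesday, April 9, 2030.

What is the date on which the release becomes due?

The last day of the payment period: counting 5 business days from Tuesday, April 9, 2030 (Apr 10, Apr 11, Apr 12, Apr 15, Apr 16, skipping weekends) reaches Tuesday, April 16, 2030.
Adding 6 calendar days to April 16, 2030 gives April 22, 2030, which is the date on which the release becomes due.

April 22, 2030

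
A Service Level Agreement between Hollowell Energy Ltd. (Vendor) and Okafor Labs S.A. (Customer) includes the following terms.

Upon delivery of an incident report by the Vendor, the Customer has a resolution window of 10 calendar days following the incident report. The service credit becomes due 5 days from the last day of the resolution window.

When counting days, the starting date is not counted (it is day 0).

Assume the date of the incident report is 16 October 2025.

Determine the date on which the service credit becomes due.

The last day of the resolution window: 10 calendar days after 16 October 2025 is 26 October 2025.
The date on which the service credit becomes due: 5 calendar days after 26 October 2025 is 31 October 2025.

31 October 2025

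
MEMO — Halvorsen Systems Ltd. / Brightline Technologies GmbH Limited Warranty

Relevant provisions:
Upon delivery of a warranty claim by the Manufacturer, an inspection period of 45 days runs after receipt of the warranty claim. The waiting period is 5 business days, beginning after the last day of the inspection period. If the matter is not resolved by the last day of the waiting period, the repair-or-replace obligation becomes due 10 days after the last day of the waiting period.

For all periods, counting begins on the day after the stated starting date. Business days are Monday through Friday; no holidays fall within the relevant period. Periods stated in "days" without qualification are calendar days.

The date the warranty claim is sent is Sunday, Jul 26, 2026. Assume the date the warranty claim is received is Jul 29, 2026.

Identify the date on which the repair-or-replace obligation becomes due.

The last day of the inspection period: 45 calendar days after Jul 29, 2026 is Sep 12, 2026.
From Saturday, Sep 12, 2026, 5 business days (Sep 14, Sep 15, Sep 16, Sep 17, Sep 18, skipping weekends) brings us to Friday, Sep 18, 2026, which is the last day of the waiting period.
The date on which the repair-or-replace obligation becomes due: Sep 18, 2026 + 10 days = Sep 28, 2026.

Sep 28, 2026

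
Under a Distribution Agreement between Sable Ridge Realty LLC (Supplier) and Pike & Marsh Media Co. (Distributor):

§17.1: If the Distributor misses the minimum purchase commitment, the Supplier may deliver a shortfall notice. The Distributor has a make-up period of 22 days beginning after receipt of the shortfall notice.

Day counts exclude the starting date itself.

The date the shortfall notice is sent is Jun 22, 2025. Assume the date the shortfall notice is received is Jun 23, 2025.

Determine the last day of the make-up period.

Jul 15, 2025

Adding 22 calendar days to Jun 23, 2025 gives Jul 15, 2025, which is the last day of the make-up period.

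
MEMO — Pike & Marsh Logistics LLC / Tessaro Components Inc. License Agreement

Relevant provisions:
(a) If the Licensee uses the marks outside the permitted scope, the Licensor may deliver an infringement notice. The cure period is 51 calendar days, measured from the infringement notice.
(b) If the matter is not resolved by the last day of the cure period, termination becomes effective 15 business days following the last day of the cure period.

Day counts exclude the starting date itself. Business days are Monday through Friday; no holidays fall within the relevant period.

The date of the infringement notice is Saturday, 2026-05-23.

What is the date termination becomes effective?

2026-08-03

Adding 51 calendar days to 2026-05-23 gives 2026-07-13, which is the last day of the cure period.
The date termination becomes effective: counting 15 business days from Monday, 2026-07-13 (Jul 14, Jul 15, Jul 16, Jul 17, …, Jul 30, Jul 31, Aug 3, skipping weekends) reaches Monday, 2026-08-03.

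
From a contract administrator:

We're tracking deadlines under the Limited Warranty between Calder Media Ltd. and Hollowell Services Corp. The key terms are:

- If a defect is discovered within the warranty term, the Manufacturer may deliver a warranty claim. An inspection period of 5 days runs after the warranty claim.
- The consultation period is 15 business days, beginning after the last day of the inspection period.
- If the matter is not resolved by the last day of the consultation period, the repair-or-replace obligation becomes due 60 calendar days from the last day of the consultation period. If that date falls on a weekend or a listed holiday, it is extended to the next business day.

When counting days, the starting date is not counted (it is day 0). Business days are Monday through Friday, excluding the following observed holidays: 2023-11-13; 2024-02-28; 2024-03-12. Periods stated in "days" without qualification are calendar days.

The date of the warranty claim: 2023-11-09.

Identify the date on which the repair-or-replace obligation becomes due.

The last day of the inspection period: 5 calendar days after 2023-11-09 is 2023-11-14.
The last day of the consultation period: counting 15 business days from Tuesday, 2023-11-14 (Nov 15, Nov 16, Nov 17, Nov 20, …, Dec 1, Dec 4, Dec 5, skipping weekends) reaches Tuesday, 2023-12-05.
The date on which the repair-or-replace obligation becomes due: 2023-12-05 + 60 days = 2024-02-03. That falls on a Saturday, so it rolls to the next business day, Monday, 2024-02-05.

2024-02-05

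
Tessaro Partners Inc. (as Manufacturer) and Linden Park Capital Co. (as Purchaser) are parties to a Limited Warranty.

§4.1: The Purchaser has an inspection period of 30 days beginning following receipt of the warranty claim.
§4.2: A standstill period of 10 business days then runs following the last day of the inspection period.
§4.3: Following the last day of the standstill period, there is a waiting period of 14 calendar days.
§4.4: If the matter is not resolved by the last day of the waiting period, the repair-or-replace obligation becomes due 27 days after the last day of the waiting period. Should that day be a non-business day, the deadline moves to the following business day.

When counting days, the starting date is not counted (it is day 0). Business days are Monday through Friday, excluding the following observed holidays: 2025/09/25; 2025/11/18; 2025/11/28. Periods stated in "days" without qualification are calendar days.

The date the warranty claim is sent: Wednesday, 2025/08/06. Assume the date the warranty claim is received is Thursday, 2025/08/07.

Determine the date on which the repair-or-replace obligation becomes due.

2025/10/30

The last day of the inspection period: 2025/08/07 + 30 days = 2025/09/06.
The last day of the standstill period: 10 business days after Saturday, 2025/09/06, skipping weekends — Sep 8, Sep 9, Sep 10, Sep 11, Sep 12, Sep 15, Sep 16, Sep 17, Sep 18, Sep 19 — lands on Friday, 2025/09/19.
The last day of the waiting period: 14 calendar days after 2025/09/19 is 2025/10/03.
Adding 27 calendar days to 2025/10/03 gives 2025/10/30, which is the date on which the repair-or-replace obligation becomes due. 2025/10/30 is a Thursday and is not a listed holiday, so no roll-forward applies.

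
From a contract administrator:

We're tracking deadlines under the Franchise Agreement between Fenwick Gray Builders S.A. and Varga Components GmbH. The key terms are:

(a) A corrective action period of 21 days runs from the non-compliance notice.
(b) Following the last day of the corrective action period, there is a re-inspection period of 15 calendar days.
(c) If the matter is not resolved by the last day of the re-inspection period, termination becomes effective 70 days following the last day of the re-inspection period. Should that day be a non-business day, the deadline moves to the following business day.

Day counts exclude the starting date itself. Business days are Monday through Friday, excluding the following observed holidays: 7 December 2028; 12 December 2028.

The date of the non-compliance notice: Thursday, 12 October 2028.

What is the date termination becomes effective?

26 January 2029

The last day of the corrective action period: 21 calendar days after 12 October 2028 is 2 November 2028.
The last day of the re-inspection period: 2 November 2028 + 15 days = 17 November 2028.
The date termination becomes effective: 17 November 2028 + 70 days = 26 January 2029. 26 January 2029 is a Friday and is not a listed holiday, so no roll-forward applies.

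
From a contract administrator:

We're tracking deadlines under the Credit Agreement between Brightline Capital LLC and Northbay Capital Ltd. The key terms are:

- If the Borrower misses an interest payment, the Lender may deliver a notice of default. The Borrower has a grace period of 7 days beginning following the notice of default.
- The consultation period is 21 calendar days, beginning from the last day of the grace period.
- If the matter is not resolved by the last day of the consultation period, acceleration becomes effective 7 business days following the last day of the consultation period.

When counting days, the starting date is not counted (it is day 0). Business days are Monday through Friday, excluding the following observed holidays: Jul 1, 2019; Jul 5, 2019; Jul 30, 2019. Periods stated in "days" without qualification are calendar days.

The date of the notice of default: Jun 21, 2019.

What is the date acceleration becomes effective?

Adding 7 calendar days to Jun 21, 2019 gives Jun 28, 2019, which is the last day of the grace period.
Adding 21 calendar days to Jun 28, 2019 gives Jul 19, 2019, which is the last day of the consultation period.
The date acceleration becomes effective: counting 7 business days from Friday, Jul 19, 2019 (Jul 22, Jul 23, Jul 24, Jul 25, Jul 26, Jul 29, Jul 31, skipping weekends and the listed holiday on Jul 30) reaches Wednesday, Jul 31, 2019.

Jul 31, 2019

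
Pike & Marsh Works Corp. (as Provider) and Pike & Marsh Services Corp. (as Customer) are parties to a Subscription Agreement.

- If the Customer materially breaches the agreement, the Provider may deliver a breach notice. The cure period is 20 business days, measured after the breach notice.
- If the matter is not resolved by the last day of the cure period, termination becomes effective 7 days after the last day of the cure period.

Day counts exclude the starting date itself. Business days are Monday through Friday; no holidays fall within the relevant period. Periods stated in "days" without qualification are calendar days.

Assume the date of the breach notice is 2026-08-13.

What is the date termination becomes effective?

2026-09-17

The last day of the cure period: 20 business days after Thursday, 2026-08-13, skipping weekends — Aug 14, Aug 17, Aug 18, Aug 19, …, Sep 8, Sep 9, Sep 10 — lands on Thursday, 2026-09-10.
The date termination becomes effective: 2026-09-10 + 7 days = 2026-09-17.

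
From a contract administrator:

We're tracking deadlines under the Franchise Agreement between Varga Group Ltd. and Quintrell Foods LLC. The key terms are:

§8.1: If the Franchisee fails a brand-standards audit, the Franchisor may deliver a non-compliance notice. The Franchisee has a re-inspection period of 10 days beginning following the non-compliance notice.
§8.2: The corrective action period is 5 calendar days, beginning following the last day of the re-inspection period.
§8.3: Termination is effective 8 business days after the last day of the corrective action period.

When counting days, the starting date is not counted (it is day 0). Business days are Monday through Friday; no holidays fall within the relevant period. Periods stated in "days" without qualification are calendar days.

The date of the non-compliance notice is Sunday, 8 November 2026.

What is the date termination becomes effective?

The last day of the re-inspection period: 8 November 2026 + 10 days = 18 November 2026.
The last day of the corrective action period: 5 calendar days after 18 November 2026 is 23 November 2026.
From Monday, 23 November 2026, 8 business days (Nov 24, Nov 25, Nov 26, Nov 27, Nov 30, Dec 1, Dec 2, Dec 3, skipping weekends) brings us to Thursday, 3 December 2026, which is the date termination becomes effective.

3 December 2026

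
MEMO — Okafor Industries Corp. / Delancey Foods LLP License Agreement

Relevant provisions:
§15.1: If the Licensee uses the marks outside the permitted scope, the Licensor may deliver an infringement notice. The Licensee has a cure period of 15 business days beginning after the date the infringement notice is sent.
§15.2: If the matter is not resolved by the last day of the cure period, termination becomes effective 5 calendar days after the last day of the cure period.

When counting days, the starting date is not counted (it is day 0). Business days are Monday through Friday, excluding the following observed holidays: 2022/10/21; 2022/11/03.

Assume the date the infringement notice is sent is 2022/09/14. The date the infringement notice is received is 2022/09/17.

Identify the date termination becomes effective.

2022/10/10

The last day of the cure period: counting 15 business days from Wednesday, 2022/09/14 (Sep 15, Sep 16, Sep 19, Sep 20, …, Oct 3, Oct 4, Oct 5, skipping weekends) reaches Wednesday, 2022/10/05.
The date termination becomes effective: 5 calendar days after 2022/10/05 is 2022/10/10.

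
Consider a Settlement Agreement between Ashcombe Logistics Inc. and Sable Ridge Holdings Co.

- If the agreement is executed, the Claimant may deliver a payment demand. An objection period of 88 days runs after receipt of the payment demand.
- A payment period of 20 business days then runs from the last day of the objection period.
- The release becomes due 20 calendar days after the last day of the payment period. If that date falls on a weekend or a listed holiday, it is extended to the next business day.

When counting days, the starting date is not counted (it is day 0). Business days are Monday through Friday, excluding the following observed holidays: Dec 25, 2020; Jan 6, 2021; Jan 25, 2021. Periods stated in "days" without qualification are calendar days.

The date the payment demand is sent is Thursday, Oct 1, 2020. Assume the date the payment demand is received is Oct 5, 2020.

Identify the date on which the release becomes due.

Feb 22, 2021

Adding 88 calendar days to Oct 5, 2020 gives Jan 1, 2021, which is the last day of the objection period.
The last day of the payment period: 20 business days after Friday, Jan 1, 2021, skipping weekends and the listed holidays on Jan 6, Jan 25 — Jan 4, Jan 5, Jan 7, Jan 8, …, Jan 29, Feb 1, Feb 2 — lands on Tuesday, Feb 2, 2021.
The date on which the release becomes due: 20 calendar days after Feb 2, 2021 is Feb 22, 2021. Feb 22, 2021 is a Monday and is not a listed holiday, so no roll-forward applies.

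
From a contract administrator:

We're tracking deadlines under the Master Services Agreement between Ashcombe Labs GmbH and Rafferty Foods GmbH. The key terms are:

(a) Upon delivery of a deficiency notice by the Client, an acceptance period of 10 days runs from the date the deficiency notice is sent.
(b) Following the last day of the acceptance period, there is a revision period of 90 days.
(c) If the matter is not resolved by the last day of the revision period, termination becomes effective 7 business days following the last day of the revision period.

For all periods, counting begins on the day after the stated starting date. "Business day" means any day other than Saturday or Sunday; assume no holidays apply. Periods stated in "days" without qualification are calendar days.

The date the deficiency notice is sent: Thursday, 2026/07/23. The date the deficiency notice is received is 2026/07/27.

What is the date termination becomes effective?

2026/11/10

The last day of the acceptance period: 10 calendar days after 2026/07/23 is 2026/08/02.
Adding 90 calendar days to 2026/08/02 gives 2026/10/31, which is the last day of the revision period.
The date termination becomes effective: 7 business days after Saturday, 2026/10/31, skipping weekends — Nov 2, Nov 3, Nov 4, Nov 5, Nov 6, Nov 9, Nov 10 — lands on Tuesday, 2026/11/10.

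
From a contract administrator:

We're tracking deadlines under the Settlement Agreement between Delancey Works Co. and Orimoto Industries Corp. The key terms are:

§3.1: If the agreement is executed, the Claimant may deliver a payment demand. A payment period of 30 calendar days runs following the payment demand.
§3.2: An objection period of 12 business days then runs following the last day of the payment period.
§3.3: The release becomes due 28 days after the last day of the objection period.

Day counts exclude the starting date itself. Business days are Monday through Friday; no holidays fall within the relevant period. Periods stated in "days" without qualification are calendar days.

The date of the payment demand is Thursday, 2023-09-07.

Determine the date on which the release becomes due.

2023-11-21

Adding 30 calendar days to 2023-09-07 gives 2023-10-07, which is the last day of the payment period.
The last day of the objection period: counting 12 business days from Saturday, 2023-10-07 (Oct 9, Oct 10, Oct 11, Oct 12, …, Oct 20, Oct 23, Oct 24, skipping weekends) reaches Tuesday, 2023-10-24.
The date on which the release becomes due: 28 calendar days after 2023-10-24 is 2023-11-21.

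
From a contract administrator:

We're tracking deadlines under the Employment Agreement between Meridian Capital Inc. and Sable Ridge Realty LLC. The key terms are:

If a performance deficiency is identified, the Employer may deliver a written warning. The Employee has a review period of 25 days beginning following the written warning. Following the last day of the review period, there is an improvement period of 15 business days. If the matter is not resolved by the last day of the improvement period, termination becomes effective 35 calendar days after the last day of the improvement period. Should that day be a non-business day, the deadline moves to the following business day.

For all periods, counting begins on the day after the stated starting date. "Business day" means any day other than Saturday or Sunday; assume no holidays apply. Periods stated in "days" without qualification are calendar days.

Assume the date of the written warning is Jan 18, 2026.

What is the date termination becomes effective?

Adding 25 calendar days to Jan 18, 2026 gives Feb 12, 2026, which is the last day of the review period.
The last day of the improvement period: counting 15 business days from Thursday, Feb 12, 2026 (Feb 13, Feb 16, Feb 17, Feb 18, …, Mar 3, Mar 4, Mar 5, skipping weekends) reaches Thursday, Mar 5, 2026.
The date termination becomes effective: Mar 5, 2026 + 35 days = Apr 9, 2026. Apr 9, 2026 is a Thursday, so no roll-forward applies.

Apr 9, 2026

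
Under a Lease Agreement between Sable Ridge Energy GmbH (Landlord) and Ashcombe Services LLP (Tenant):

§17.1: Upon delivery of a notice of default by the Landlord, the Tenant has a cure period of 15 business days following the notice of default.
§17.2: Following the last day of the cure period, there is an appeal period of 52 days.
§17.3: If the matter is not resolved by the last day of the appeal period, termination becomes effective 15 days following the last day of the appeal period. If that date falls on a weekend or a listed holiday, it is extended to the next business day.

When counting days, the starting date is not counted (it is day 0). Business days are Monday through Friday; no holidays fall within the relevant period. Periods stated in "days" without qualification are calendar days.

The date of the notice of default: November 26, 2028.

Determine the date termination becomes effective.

February 20, 2029

From Sunday, November 26, 2028, 15 business days (Nov 27, Nov 28, Nov 29, Nov 30, …, Dec 13, Dec 14, Dec 15, skipping weekends) brings us to Friday, December 15, 2028, which is the last day of the cure period.
Adding 52 calendar days to December 15, 2028 gives February 5, 2029, which is the last day of the appeal period.
The date termination becomes effective: 15 calendar days after February 5, 2029 is February 20, 2029. February 20, 2029 is a Tuesday, so no roll-forward applies.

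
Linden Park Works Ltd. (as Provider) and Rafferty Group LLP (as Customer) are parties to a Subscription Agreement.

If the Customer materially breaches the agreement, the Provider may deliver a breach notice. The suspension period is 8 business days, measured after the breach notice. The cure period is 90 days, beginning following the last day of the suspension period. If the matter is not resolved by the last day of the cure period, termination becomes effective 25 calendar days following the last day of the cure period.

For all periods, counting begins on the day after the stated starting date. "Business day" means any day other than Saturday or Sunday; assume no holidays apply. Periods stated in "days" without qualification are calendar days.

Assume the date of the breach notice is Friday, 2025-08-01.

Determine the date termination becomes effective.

2025-12-06

From Friday, 2025-08-01, 8 business days (Aug 4, Aug 5, Aug 6, Aug 7, Aug 8, Aug 11, Aug 12, Aug 13, skipping weekends) brings us to Wednesday, 2025-08-13, which is the last day of the suspension period.
The last day of the cure period: 90 calendar days after 2025-08-13 is 2025-11-11.
The date termination becomes effective: 25 calendar days after 2025-11-11 is 2025-12-06.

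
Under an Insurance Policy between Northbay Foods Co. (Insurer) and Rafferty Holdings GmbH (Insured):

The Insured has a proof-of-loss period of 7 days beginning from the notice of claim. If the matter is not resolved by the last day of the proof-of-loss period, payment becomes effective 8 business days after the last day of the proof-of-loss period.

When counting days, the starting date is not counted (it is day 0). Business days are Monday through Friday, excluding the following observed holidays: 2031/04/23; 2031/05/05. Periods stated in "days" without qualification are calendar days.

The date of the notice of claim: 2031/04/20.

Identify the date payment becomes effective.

The last day of the proof-of-loss period: 7 calendar days after 2031/04/20 is 2031/04/27.
From Sunday, 2031/04/27, 8 business days (Apr 28, Apr 29, Apr 30, May 1, May 2, May 6, May 7, May 8, skipping weekends and the listed holiday on May 5) brings us to Thursday, 2031/05/08, which is the date payment becomes effective.

2031/05/08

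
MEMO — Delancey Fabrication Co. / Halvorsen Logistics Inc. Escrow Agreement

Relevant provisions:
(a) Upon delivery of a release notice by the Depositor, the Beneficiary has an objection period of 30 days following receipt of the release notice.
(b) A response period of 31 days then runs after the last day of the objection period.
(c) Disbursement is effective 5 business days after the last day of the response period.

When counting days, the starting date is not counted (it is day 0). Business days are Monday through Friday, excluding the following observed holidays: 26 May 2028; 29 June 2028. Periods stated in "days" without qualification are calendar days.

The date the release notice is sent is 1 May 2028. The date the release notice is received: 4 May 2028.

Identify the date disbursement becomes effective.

11 July 2028

Adding 30 calendar days to 4 May 2028 gives 3 June 2028, which is the last day of the objection period.
Adding 31 calendar days to 3 June 2028 gives 4 July 2028, which is the last day of the response period.
The date disbursement becomes effective: 5 business days after Tuesday, 4 July 2028, skipping weekends — Jul 5, Jul 6, Jul 7, Jul 10, Jul 11 — lands on Tuesday, 11 July 2028.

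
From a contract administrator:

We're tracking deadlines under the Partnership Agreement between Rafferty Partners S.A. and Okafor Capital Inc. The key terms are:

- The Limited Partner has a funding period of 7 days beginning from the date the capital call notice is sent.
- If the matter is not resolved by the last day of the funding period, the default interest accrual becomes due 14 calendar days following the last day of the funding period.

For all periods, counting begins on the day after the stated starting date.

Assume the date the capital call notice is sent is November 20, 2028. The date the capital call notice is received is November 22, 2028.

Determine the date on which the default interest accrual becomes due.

The last day of the funding period: November 20, 2028 + 7 days = November 27, 2028.
The date on which the default interest accrual becomes due: 14 calendar days after November 27, 2028 is December 11, 2028.

December 11, 2028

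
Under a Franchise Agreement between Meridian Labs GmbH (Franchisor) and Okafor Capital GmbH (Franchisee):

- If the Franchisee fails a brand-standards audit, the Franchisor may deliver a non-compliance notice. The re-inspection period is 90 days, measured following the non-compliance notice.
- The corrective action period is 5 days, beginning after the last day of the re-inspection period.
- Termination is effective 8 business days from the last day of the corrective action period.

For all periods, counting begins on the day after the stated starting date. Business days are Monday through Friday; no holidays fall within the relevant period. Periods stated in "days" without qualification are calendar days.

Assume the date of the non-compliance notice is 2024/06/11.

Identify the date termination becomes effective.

2024/09/25

The last day of the re-inspection period: 2024/06/11 + 90 days = 2024/09/09.
The last day of the corrective action period: 2024/09/09 + 5 days = 2024/09/14.
The date termination becomes effective: counting 8 business days from Saturday, 2024/09/14 (Sep 16, Sep 17, Sep 18, Sep 19, Sep 20, Sep 23, Sep 24, Sep 25, skipping weekends) reaches Wednesday, 2024/09/25.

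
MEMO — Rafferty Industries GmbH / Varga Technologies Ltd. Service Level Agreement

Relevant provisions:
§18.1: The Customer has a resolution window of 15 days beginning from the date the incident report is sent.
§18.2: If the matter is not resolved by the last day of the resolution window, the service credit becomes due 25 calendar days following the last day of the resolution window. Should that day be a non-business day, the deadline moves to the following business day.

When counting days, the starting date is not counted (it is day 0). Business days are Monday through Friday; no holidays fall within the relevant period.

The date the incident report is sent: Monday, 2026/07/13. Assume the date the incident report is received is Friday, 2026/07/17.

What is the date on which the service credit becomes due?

The last day of the resolution window: 2026/07/13 + 15 days = 2026/07/28.
The date on which the service credit becomes due: 25 calendar days after 2026/07/28 is 2026/08/22. That falls on a Saturday, so it rolls to the next business day, Monday, 2026/08/24.

2026/08/24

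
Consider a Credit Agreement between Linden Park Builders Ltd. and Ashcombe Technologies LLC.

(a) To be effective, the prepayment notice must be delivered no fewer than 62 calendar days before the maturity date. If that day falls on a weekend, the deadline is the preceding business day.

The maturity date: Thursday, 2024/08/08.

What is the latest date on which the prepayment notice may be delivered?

2024/06/07

Counting back 62 calendar days from 2024/08/08 gives 2024/06/07. That is a Friday, so no adjustment is needed.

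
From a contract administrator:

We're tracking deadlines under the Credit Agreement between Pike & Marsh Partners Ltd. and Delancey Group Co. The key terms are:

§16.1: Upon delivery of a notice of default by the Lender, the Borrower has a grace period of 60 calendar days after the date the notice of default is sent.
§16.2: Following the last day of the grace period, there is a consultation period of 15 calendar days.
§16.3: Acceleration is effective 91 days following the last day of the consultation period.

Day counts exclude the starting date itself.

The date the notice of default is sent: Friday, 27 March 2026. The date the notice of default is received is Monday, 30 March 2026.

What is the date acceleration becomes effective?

The last day of the grace period: 27 March 2026 + 60 days = 26 May 2026.
The last day of the consultation period: 26 May 2026 + 15 days = 10 June 2026.
The date acceleration becomes effective: 10 June 2026 + 91 days = 9 September 2026.

9 September 2026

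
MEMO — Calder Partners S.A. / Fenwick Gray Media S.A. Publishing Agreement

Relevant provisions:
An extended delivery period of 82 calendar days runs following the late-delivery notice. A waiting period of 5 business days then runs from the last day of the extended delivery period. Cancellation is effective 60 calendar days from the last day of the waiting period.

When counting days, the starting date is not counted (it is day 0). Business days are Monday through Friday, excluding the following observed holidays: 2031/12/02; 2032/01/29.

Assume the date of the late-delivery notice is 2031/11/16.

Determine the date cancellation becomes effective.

The last day of the extended delivery period: 2031/11/16 + 82 days = 2032/02/06.
The last day of the waiting period: counting 5 business days from Friday, 2032/02/06 (Feb 9, Feb 10, Feb 11, Feb 12, Feb 13, skipping weekends) reaches Friday, 2032/02/13.
The date cancellation becomes effective: 60 calendar days after 2032/02/13 is 2032/04/13.

2032/04/13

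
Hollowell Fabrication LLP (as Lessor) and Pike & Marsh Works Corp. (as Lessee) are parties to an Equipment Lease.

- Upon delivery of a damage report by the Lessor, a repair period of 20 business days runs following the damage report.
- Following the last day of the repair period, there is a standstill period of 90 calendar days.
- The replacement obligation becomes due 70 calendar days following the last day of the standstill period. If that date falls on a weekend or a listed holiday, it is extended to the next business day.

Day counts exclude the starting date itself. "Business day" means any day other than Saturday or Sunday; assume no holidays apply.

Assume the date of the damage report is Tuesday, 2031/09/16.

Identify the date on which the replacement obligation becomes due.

From Tuesday, 2031/09/16, 20 business days (Sep 17, Sep 18, Sep 19, Sep 22, …, Oct 10, Oct 13, Oct 14, skipping weekends) brings us to Tuesday, 2031/10/14, which is the last day of the repair period.
Adding 90 calendar days to 2031/10/14 gives 2032/01/12, which is the last day of the standstill period.
The date on which the replacement obligation becomes due: 70 calendar days after 2032/01/12 is 2032/03/22. 2032/03/22 is a Monday, so no roll-forward applies.

2032/03/22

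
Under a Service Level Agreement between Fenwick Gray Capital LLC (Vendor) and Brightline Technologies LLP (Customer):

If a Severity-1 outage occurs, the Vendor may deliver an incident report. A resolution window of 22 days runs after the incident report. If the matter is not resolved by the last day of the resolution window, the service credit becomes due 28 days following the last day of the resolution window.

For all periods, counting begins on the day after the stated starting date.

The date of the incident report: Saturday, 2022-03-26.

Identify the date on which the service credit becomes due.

Adding 22 calendar days to 2022-03-26 gives 2022-04-17, which is the last day of the resolution window.
The date on which the service credit becomes due: 2022-04-17 + 28 days = 2022-05-15.

2022-05-15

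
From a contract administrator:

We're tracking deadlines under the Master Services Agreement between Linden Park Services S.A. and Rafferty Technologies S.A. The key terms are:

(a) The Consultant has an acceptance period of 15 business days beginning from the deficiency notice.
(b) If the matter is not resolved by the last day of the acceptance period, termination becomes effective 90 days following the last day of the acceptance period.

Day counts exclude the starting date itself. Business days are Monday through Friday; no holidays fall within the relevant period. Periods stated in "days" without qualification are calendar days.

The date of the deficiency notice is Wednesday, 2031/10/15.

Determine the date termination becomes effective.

2032/02/03

From Wednesday, 2031/10/15, 15 business days (Oct 16, Oct 17, Oct 20, Oct 21, …, Nov 3, Nov 4, Nov 5, skipping weekends) brings us to Wednesday, 2031/11/05, which is the last day of the acceptance period.
Adding 90 calendar days to 2031/11/05 gives 2032/02/03, which is the date termination becomes effective.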